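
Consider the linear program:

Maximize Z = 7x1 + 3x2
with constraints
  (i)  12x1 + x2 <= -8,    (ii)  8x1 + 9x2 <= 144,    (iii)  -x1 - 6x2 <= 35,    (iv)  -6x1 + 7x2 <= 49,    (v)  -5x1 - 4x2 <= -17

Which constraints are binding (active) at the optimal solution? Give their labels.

Feasible corners and Z = 7x1 + 3x2:
  (-7/6, 6) → Z = 59/6
  (-49/43, 244/43) → Z = 389/43
  (-77/59, 347/59) → Z = 502/59

The maximum is at (-7/6, 6). Substituting into each constraint, equality holds for (i) and (iv); the remaining constraints have slack.

(i) and (iv)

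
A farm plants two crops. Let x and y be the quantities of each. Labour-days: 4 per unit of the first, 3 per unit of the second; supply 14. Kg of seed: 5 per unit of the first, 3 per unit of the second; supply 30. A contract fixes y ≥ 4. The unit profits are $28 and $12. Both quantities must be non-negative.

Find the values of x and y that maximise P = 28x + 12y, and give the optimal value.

x = 1/2, y = 4, maximum P = 62

The optimum lies where 4x + 3y = 14 and y = 4.
Solving simultaneously gives x = 1/2, y = 4.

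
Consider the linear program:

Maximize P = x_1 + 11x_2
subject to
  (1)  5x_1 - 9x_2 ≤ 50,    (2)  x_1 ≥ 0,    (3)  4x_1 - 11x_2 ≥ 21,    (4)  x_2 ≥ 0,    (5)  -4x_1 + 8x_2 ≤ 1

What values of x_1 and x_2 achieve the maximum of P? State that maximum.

The optimum lies where 5x_1 - 9x_2 = 50 and 4x_1 - 11x_2 = 21.
Solving simultaneously gives x_1 = 19, x_2 = 5.

x_1 = 19, x_2 = 5, maximum P = 74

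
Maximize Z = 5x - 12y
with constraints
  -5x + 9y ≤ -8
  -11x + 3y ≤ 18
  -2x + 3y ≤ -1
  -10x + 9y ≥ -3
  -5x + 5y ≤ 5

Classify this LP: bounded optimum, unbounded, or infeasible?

bounded optimum

Feasible corners and Z = 5x - 12y:
  (-31/14, -89/42) → Z = 201/14
  (-1, -13/9) → Z = 37/3
  (-57/23, -71/23) → Z = 567/23
The feasible region has finitely many vertices and no improving ray; the maximum is 567/23 at (-57/23, -71/23).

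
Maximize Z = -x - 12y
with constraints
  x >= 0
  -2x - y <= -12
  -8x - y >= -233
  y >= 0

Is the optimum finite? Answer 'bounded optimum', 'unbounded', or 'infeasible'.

Corner points and Z = -x - 12y:
  (0, 12) → Z = -144
  (0, 233) → Z = -2796
  (6, 0) → Z = -6
  (233/8, 0) → Z = -233/8
The feasible region has finitely many vertices and no improving ray; the maximum is -6 at (6, 0).

bounded optimum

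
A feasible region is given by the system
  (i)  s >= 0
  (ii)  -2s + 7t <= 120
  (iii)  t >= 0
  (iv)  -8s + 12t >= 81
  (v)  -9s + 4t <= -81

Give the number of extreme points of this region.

3

Pairwise boundary intersections that survive every other constraint:
  (873/32, 399/16)
  (1047/55, 1242/55)
  (324/19, 1377/76)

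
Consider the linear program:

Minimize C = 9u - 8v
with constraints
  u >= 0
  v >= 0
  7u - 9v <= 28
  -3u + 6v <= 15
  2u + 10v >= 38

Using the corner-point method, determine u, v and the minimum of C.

Corner points and C = 9u - 8v:
  (101/5, 63/5) → C = 81
  (311/44, 105/44) → C = 1959/44
  (13/7, 24/7) → C = -75/7

u = 13/7, v = 24/7, minimum C = -75/7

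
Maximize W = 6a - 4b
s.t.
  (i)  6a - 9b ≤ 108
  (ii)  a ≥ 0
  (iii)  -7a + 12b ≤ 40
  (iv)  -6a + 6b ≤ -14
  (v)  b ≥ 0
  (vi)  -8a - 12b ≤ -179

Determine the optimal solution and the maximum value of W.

a = 184, b = 332/3, maximum W = 1984/3

Vertices and W = 6a - 4b:
  (184, 332/3) → W = 1984/3
  (323/16, 35/24) → W = 2767/24
  (68/5, 169/15) → W = 548/15
  (207/20, 481/60) → W = 901/30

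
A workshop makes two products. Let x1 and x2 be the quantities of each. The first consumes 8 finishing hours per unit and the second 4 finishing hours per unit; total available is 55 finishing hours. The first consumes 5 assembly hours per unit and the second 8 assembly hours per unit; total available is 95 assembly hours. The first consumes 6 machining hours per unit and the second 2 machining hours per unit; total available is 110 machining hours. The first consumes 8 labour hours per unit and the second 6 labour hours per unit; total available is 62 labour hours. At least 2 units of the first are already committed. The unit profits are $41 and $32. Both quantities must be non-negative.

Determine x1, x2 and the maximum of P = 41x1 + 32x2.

Vertices and P = 41x1 + 32x2:
  (55/8, 0) → P = 2255/8
  (2, 0) → P = 82
  (41/8, 7/2) → P = 2577/8
  (2, 23/3) → P = 982/3

x1 = 2, x2 = 23/3, maximum P = 982/3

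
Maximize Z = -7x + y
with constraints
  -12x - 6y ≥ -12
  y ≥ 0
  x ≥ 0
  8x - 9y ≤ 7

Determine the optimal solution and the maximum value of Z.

x = 0, y = 2, maximum Z = 2

Feasible corners and Z = -7x + y:
  (0, 2) → Z = 2
  (25/26, 1/13) → Z = -173/26
  (0, 0) → Z = 0
  (7/8, 0) → Z = -49/8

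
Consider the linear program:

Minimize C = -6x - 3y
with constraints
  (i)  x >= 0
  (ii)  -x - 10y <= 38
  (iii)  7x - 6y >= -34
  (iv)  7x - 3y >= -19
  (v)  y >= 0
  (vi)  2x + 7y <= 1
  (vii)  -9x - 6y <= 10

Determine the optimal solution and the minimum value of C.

Feasible corners and C = -6x - 3y:
  (0, 0) → C = 0
  (0, 1/7) → C = -3/7
  (1/2, 0) → C = -3

The binding constraints are y = 0 and 2x + 7y = 1.
Solving simultaneously gives x = 1/2, y = 0.

x = 1/2, y = 0, minimum C = -3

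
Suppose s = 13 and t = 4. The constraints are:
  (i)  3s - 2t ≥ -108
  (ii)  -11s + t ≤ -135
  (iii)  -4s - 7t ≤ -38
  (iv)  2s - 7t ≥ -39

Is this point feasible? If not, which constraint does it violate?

feasible

(i): 31 ≥ -108 ✓
(ii): -139 ≤ -135 ✓
(iii): -80 ≤ -38 ✓
(iv): -2 ≥ -39 ✓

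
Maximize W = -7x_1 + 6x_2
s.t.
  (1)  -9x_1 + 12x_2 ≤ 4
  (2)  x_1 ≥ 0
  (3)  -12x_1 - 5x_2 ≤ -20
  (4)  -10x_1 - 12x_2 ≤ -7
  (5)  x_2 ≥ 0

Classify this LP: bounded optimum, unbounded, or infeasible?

Feasible corners and W = -7x_1 + 6x_2:
  (220/189, 76/63) → W = -172/189
  (5/3, 0) → W = -35/3
The feasible region has finitely many vertices and no improving ray; the maximum is -172/189 at (220/189, 76/63).

bounded optimum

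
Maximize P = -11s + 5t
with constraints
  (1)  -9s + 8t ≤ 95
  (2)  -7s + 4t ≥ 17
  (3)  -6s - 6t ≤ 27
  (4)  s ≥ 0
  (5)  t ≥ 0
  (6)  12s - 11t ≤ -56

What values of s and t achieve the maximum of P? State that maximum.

Vertices and P = -11s + 5t:
  (61/5, 128/5) → P = -31/5
  (0, 95/8) → P = 475/8
  (37/29, 188/29) → P = 533/29
  (0, 56/11) → P = 280/11

The binding constraints are -9s + 8t = 95 and s = 0.
Solving simultaneously gives s = 0, t = 95/8.

s = 0, t = 95/8, maximum P = 475/8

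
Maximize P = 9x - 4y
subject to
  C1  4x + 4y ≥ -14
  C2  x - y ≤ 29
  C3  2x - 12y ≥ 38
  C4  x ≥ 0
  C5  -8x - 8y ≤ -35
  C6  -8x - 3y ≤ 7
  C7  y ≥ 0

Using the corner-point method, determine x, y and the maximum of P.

Corner points and P = 9x - 4y:
  (31, 2) → P = 271
  (29, 0) → P = 261
  (19, 0) → P = 171

The optimum lies where x - y = 29 and 2x - 12y = 38.
Solving simultaneously gives x = 31, y = 2.

x = 31, y = 2, maximum P = 271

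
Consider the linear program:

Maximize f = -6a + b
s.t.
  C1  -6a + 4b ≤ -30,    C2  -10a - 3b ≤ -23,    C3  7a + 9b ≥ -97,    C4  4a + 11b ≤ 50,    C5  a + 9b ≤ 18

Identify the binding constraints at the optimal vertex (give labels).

C1 and C2

Extreme points and f = -6a + b:
  (91/29, -81/29) → f = -627/29
  (171/29, 39/29) → f = -987/29
  (166/23, -377/23) → f = -1373/23
  (252/25, 22/25) → f = -298/5
The feasible region is unbounded (it extends along (9, -7), (11, -4)), but f strictly decreases along every unbounded feasible direction, so there is no improving ray and the maximum is attained at a vertex.

The maximum is at (91/29, -81/29). Substituting into each constraint, equality holds for C1 and C2; the remaining constraints have slack.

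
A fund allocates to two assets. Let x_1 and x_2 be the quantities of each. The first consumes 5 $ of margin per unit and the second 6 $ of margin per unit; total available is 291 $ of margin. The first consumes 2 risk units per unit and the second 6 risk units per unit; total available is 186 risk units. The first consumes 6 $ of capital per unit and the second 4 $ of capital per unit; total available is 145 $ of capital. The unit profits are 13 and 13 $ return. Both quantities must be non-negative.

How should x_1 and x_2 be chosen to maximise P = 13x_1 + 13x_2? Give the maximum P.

x_1 = 9/2, x_2 = 59/2, maximum P = 442

The binding constraints are 2x_1 + 6x_2 = 186 and 6x_1 + 4x_2 = 145.
Solving simultaneously gives x_1 = 9/2, x_2 = 59/2.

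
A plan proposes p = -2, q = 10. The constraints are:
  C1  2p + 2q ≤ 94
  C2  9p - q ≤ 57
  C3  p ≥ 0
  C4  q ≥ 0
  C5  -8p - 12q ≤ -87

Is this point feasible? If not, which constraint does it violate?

Constraint C3: p = -2, which is not ≥ 0. All other constraints are satisfied.

not feasible — violates C3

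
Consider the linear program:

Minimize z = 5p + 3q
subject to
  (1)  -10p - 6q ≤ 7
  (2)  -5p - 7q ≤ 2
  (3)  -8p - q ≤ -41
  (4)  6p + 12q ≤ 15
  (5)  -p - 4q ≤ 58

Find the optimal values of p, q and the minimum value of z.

p = 17/3, q = -13/3, minimum z = 46/3

Feasible corners and z = 5p + 3q:
  (17/3, -13/3) → z = 46/3
  (398/13, -288/13) → z = 1126/13
  (53/10, -7/5) → z = 223/10
  (63, -121/4) → z = 897/4

At the optimal vertex, -5p - 7q = 2 and -8p - q = -41.
Solving simultaneously gives p = 17/3, q = -13/3.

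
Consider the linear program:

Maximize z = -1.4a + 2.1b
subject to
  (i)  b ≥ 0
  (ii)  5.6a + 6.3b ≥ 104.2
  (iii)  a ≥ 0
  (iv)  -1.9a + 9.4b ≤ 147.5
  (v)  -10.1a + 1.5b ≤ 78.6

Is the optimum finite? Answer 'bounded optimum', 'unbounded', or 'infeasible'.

Feasible corners and z = -1.4a + 2.1b:
  (521/28, 0) → z = -26.05
  (5023/6461, 102398/6461) → z = 148574/4615
The feasible region has finitely many vertices and no improving ray; the maximum is 148574/4615 at (5023/6461, 102398/6461).

bounded optimum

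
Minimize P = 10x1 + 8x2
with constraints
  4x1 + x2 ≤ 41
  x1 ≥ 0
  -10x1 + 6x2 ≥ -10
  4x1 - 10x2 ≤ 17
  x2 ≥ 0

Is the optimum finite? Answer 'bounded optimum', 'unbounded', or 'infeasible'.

bounded optimum

Extreme points and P = 10x1 + 8x2:
  (0, 41) → P = 328
  (128/17, 185/17) → P = 2760/17
  (0, 0) → P = 0
  (1, 0) → P = 10
The feasible region has finitely many vertices and no improving ray; the minimum is 0 at (0, 0).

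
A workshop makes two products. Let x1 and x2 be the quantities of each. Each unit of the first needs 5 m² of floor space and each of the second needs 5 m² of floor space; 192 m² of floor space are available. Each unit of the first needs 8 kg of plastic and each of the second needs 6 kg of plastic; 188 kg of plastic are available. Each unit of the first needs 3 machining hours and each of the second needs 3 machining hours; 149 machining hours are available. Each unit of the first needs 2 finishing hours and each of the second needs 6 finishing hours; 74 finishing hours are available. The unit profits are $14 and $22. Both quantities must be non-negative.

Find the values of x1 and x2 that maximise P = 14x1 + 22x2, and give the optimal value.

Extreme points and P = 14x1 + 22x2:
  (0, 0) → P = 0
  (0, 37/3) → P = 814/3
  (47/2, 0) → P = 329
  (19, 6) → P = 398

At the optimal vertex, 8x1 + 6x2 = 188 and 2x1 + 6x2 = 74.
Solving simultaneously gives x1 = 19, x2 = 6.

x1 = 19, x2 = 6, maximum P = 398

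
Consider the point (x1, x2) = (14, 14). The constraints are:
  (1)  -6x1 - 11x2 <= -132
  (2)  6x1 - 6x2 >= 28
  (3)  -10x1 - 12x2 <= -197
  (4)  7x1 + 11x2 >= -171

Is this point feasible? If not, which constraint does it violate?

Constraint (2): 6x1 - 6x2 = 0, which is not ≥ 28. All other constraints are satisfied.

not feasible — violates (2)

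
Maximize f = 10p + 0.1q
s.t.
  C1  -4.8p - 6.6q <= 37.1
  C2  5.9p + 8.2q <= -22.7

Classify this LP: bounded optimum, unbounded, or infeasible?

unbounded

From the feasible point (-7720/21, 10993/42), moving in the direction (8.2, -5.9) keeps every constraint satisfied while f increases without bound.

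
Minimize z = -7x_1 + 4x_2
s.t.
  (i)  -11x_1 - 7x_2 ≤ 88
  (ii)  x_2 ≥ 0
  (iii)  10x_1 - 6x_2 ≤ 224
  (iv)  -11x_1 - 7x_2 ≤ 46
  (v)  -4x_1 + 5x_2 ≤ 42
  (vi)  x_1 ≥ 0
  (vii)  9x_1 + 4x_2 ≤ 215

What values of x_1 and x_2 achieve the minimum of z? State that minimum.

x_1 = 1093/47, x_2 = 67/47, minimum z = -7383/47

Vertices and z = -7x_1 + 4x_2:
  (112/5, 0) → z = -784/5
  (0, 0) → z = 0
  (1093/47, 67/47) → z = -7383/47
  (0, 42/5) → z = 168/5
  (907/61, 1238/61) → z = -1397/61

At the optimal vertex, 10x_1 - 6x_2 = 224 and 9x_1 + 4x_2 = 215.
Solving simultaneously gives x_1 = 1093/47, x_2 = 67/47.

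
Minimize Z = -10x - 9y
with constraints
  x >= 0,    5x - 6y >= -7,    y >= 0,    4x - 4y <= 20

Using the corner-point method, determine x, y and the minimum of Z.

Extreme points and Z = -10x - 9y:
  (0, 7/6) → Z = -21/2
  (0, 0) → Z = 0
  (37, 32) → Z = -658
  (5, 0) → Z = -50

The optimum lies where 5x - 6y = -7 and 4x - 4y = 20.
Solving simultaneously gives x = 37, y = 32.

x = 37, y = 32, minimum Z = -658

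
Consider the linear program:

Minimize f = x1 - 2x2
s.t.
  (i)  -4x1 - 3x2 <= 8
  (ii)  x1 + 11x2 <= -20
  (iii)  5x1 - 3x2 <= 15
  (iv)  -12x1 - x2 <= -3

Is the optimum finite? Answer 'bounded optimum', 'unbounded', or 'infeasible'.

Vertices and f = x1 - 2x2:
  (7/9, -100/27) → f = 221/27
  (17/32, -27/8) → f = 233/32
  (105/58, -115/58) → f = 335/58
  (53/131, -243/131) → f = 539/131
The feasible region has finitely many vertices and no improving ray; the minimum is 539/131 at (53/131, -243/131).

bounded optimum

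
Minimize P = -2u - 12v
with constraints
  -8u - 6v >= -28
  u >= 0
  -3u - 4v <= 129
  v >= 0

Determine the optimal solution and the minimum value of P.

The optimum lies where -8u - 6v = -28 and u = 0.
Solving simultaneously gives u = 0, v = 14/3.

u = 0, v = 14/3, minimum P = -56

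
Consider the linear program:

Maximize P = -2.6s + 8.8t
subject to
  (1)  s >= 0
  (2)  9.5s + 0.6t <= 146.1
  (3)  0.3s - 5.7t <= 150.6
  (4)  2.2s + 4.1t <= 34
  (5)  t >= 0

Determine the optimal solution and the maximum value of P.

s = 0, t = 340/41, maximum P = 2992/41

Extreme points and P = -2.6s + 8.8t:
  (0, 340/41) → P = 2992/41
  (0, 0) → P = 0
  (57861/3763, 158/3763) → P = -745241/18815
  (1461/95, 0) → P = -18993/475

The optimum lies where s = 0 and 2.2s + 4.1t = 34.
Solving simultaneously gives s = 0, t = 340/41.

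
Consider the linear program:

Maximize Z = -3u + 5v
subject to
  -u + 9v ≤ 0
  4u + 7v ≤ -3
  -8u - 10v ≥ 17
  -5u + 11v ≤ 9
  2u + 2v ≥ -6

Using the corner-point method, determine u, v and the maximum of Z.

u = -21/8, v = -3/8, maximum Z = 6

Feasible corners and Z = -3u + 5v:
  (-153/82, -17/82) → Z = 187/41
  (-81/34, -9/34) → Z = 99/17
  (-21/8, -3/8) → Z = 6
The feasible region is unbounded (it extends along (5, -4), (1, -1)), but Z strictly decreases along every unbounded feasible direction, so there is no improving ray and the maximum is attained at a vertex.

The optimum lies where -5u + 11v = 9 and 2u + 2v = -6.
Solving simultaneously gives u = -21/8, v = -3/8.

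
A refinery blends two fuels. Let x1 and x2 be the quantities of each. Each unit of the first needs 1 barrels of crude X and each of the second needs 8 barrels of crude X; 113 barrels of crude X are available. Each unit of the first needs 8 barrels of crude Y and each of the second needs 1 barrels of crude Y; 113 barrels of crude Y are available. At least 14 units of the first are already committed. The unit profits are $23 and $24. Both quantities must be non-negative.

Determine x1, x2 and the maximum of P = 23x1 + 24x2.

Extreme points and P = 23x1 + 24x2:
  (113/8, 0) → P = 2599/8
  (14, 0) → P = 322
  (14, 1) → P = 346

At the optimal vertex, 8x1 + x2 = 113 and x1 = 14.
Solving simultaneously gives x1 = 14, x2 = 1.

x1 = 14, x2 = 1, maximum P = 346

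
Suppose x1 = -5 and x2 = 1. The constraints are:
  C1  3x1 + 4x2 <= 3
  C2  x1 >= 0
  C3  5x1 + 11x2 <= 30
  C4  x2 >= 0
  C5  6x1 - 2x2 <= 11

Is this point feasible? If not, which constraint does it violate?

not feasible — violates C2

Constraint C2: x1 = -5, which is not ≥ 0. All other constraints are satisfied.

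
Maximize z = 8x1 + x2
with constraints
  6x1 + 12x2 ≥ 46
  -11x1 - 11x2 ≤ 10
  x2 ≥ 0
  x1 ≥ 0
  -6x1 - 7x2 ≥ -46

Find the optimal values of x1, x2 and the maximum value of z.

x1 = 23/3, x2 = 0, maximum z = 184/3

Extreme points and z = 8x1 + x2:
  (23/3, 0) → z = 184/3
  (0, 23/6) → z = 23/6
  (0, 46/7) → z = 46/7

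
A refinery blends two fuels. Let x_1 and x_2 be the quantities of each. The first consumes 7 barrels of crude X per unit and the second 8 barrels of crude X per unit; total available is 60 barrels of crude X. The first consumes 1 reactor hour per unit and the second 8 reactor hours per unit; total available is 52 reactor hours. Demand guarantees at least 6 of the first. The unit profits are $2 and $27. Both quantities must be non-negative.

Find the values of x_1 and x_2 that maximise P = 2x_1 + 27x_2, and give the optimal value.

x_1 = 6, x_2 = 9/4, maximum P = 291/4

Feasible corners and P = 2x_1 + 27x_2:
  (60/7, 0) → P = 120/7
  (6, 0) → P = 12
  (6, 9/4) → P = 291/4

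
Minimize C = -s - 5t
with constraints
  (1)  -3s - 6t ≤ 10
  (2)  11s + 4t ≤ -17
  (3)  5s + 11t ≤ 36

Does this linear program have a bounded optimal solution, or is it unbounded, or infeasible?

bounded optimum

Corner points and C = -s - 5t:
  (-31/27, -59/54) → C = 119/18
  (-326/3, 158/3) → C = -464/3
  (-331/101, 481/101) → C = -2074/101
The feasible region has finitely many vertices and no improving ray; the minimum is -464/3 at (-326/3, 158/3).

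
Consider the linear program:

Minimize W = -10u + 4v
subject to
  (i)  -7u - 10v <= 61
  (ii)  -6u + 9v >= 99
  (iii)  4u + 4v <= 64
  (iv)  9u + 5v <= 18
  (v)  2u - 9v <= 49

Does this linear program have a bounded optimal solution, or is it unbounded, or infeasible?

bounded optimum

Corner points and W = -10u + 4v:
  (-513/41, 109/41) → W = 5566/41
  (-3, 9) → W = 66
  (-31/2, 63/2) → W = 281
The feasible region has finitely many vertices and no improving ray; the minimum is 66 at (-3, 9).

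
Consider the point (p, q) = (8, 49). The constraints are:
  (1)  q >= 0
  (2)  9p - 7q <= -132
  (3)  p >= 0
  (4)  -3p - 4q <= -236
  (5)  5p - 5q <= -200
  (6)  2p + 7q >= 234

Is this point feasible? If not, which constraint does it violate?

not feasible — violates (4)

Constraint (4): -3p - 4q = -220, which is not ≤ -236. All other constraints are satisfied.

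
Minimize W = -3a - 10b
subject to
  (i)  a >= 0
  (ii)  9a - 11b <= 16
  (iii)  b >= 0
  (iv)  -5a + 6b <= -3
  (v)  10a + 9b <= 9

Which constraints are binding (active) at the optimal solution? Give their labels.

Vertices and W = -3a - 10b:
  (3/5, 0) → W = -9/5
  (9/10, 0) → W = -27/10
  (27/35, 1/7) → W = -131/35

The minimum is at (27/35, 1/7). Substituting into each constraint, equality holds for (iv) and (v); the remaining constraints have slack.

(iv) and (v)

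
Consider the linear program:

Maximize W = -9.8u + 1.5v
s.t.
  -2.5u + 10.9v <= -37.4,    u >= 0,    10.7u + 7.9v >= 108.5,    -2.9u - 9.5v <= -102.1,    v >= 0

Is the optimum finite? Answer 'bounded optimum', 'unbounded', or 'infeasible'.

bounded optimum

Corner points and W = -9.8u + 1.5v:
  (146819/5536, 14679/5536) → W = -14168077/55360
  (1021/29, 0) → W = -50029/145
The feasible region has finitely many vertices and no improving ray; the maximum is -14168077/55360 at (146819/5536, 14679/5536).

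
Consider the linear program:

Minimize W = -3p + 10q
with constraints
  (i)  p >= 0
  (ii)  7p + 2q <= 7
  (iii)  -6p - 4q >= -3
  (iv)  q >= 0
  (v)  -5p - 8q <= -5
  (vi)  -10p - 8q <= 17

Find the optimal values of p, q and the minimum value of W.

Feasible corners and W = -3p + 10q:
  (0, 3/4) → W = 15/2
  (0, 5/8) → W = 25/4
  (1/7, 15/28) → W = 69/14

The binding constraints are -6p - 4q = -3 and -5p - 8q = -5.
Solving simultaneously gives p = 1/7, q = 15/28.

p = 1/7, q = 15/28, minimum W = 69/14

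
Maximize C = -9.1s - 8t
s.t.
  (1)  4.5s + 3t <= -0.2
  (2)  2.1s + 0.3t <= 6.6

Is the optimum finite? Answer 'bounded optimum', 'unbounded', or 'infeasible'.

unbounded

From the feasible point (662/165, -1004/165), moving in the direction (0.3, -2.1) keeps every constraint satisfied while C increases without bound.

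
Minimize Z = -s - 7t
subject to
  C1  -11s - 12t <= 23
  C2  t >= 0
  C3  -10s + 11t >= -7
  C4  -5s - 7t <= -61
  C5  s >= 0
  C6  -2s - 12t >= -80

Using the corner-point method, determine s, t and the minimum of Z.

s = 86/23, t = 139/23, minimum Z = -1059/23

Extreme points and Z = -s - 7t:
  (144/25, 23/5) → Z = -949/25
  (482/71, 393/71) → Z = -3233/71
  (86/23, 139/23) → Z = -1059/23

At the optimal vertex, -5s - 7t = -61 and -2s - 12t = -80.
Solving simultaneously gives s = 86/23, t = 139/23.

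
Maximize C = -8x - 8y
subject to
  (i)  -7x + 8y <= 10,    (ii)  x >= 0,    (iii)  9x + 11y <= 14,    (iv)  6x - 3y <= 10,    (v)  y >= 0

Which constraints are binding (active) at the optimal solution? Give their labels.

Corner points and C = -8x - 8y:
  (0, 5/4) → C = -10
  (2/149, 188/149) → C = -1520/149
  (0, 0) → C = 0
  (14/9, 0) → C = -112/9

The maximum is at (0, 0). Substituting into each constraint, equality holds for (ii) and (v); the remaining constraints have slack.

(ii) and (v)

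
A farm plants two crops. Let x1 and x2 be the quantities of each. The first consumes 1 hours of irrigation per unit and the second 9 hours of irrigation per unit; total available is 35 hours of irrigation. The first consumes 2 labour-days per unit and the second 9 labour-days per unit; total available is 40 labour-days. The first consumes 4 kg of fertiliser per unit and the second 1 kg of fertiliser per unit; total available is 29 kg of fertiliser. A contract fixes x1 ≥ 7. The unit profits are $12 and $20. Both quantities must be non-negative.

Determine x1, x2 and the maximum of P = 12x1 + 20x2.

Feasible corners and P = 12x1 + 20x2:
  (29/4, 0) → P = 87
  (7, 0) → P = 84
  (7, 1) → P = 104

The binding constraints are 4x1 + x2 = 29 and x1 = 7.
Solving simultaneously gives x1 = 7, x2 = 1.

x1 = 7, x2 = 1, maximum P = 104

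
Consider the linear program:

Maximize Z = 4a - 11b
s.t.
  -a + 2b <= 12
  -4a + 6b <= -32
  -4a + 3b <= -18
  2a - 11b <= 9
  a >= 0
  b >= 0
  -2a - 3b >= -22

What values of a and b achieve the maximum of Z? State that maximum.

a = 269/28, b = 13/14, maximum Z = 395/14

Corner points and Z = 4a - 11b:
  (149/16, 7/8) → Z = 221/8
  (19/2, 1) → Z = 27
  (269/28, 13/14) → Z = 395/14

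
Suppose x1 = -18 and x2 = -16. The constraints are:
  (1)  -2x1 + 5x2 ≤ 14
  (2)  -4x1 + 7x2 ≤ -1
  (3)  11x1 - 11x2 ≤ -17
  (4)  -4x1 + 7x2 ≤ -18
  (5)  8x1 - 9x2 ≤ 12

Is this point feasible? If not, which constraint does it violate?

feasible

(1): -44 ≤ 14 ✓
(2): -40 ≤ -1 ✓
(3): -22 ≤ -17 ✓
(4): -40 ≤ -18 ✓
(5): 0 ≤ 12 ✓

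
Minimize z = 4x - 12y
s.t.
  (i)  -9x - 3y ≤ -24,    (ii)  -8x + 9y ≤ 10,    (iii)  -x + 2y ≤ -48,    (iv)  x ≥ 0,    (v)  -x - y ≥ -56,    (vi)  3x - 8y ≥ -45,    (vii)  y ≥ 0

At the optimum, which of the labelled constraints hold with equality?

(iii) and (v)

Vertices and z = 4x - 12y:
  (160/3, 8/3) → z = 544/3
  (48, 0) → z = 192
  (56, 0) → z = 224

The minimum is at (160/3, 8/3). Substituting into each constraint, equality holds for (iii) and (v); the remaining constraints have slack.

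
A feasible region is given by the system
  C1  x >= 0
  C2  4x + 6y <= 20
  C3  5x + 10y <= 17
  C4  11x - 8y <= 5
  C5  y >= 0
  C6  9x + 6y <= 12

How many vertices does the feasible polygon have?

Of the 15 pairwise boundary intersections, those satisfying every inequality are:
  (0, 17/10)
  (0, 0)
  (3/10, 31/20)
  (5/11, 0)
  (21/23, 29/46)

5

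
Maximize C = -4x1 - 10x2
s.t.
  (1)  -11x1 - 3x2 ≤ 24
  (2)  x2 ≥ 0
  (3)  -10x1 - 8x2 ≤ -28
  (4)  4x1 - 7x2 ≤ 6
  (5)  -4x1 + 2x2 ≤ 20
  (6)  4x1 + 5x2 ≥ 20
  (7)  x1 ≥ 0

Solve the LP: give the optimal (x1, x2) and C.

Corner points and C = -4x1 - 10x2:
  (85/24, 7/6) → C = -155/6
  (0, 10) → C = -100
  (0, 4) → C = -40
The feasible region is unbounded (it extends along (7, 4), (1, 2)), but C strictly decreases along every unbounded feasible direction, so there is no improving ray and the maximum is attained at a vertex.

At the optimal vertex, 4x1 - 7x2 = 6 and 4x1 + 5x2 = 20.
Solving simultaneously gives x1 = 85/24, x2 = 7/6.

x1 = 85/24, x2 = 7/6, maximum C = -155/6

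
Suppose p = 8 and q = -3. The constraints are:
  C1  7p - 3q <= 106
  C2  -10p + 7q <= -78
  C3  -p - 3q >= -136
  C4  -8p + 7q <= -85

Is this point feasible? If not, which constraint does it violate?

C1: 65 ≤ 106 ✓
C2: -101 ≤ -78 ✓
C3: 1 ≥ -136 ✓
C4: -85 ≤ -85 ✓

feasible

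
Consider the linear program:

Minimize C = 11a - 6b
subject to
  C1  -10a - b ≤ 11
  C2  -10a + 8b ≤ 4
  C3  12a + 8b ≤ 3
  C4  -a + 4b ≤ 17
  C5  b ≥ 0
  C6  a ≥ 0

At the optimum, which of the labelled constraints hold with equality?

C3 and C6

Feasible corners and C = 11a - 6b:
  (1/4, 0) → C = 11/4
  (0, 3/8) → C = -9/4
  (0, 0) → C = 0

The minimum is at (0, 3/8). Substituting into each constraint, equality holds for C3 and C6; the remaining constraints have slack.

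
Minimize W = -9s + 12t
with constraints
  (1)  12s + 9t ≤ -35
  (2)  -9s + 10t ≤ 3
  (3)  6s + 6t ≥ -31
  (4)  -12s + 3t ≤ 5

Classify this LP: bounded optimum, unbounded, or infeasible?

bounded optimum

Feasible corners and W = -9s + 12t:
  (23/6, -9) → W = -285/2
  (-25/24, -5/2) → W = -165/8
  (-41/30, -19/5) → W = -333/10
The feasible region has finitely many vertices and no improving ray; the minimum is -285/2 at (23/6, -9).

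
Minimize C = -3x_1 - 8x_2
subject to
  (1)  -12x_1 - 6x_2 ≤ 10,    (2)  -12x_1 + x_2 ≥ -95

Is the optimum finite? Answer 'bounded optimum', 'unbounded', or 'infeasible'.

From the feasible point (20/3, -15), moving in the direction (1, 12) keeps every constraint satisfied while C decreases without bound.

unbounded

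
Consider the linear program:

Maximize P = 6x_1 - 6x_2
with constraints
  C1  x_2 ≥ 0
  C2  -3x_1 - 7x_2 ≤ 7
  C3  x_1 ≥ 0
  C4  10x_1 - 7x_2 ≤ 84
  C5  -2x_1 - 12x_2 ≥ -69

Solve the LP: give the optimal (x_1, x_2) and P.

x_1 = 42/5, x_2 = 0, maximum P = 252/5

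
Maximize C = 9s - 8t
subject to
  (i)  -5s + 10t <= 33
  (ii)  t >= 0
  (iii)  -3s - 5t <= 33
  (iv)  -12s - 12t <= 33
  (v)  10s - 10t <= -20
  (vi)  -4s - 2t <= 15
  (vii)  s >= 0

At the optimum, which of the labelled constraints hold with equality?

Feasible corners and C = 9s - 8t:
  (13/5, 23/5) → C = -67/5
  (0, 33/10) → C = -132/5
  (0, 2) → C = -16

The maximum is at (13/5, 23/5). Substituting into each constraint, equality holds for (i) and (v); the remaining constraints have slack.

(i) and (v)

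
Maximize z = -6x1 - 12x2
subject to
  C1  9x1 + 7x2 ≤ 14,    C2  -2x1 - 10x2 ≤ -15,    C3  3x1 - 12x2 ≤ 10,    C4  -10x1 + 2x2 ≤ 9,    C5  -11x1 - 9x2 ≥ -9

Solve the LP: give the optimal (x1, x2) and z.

x1 = -15/26, x2 = 21/13, maximum z = -207/13

Corner points and z = -6x1 - 12x2:
  (-15/26, 21/13) → z = -207/13
  (-45/92, 147/92) → z = -747/46
  (-9/16, 27/16) → z = -135/8

The optimum lies where -2x1 - 10x2 = -15 and -10x1 + 2x2 = 9.
Solving simultaneously gives x1 = -15/26, x2 = 21/13.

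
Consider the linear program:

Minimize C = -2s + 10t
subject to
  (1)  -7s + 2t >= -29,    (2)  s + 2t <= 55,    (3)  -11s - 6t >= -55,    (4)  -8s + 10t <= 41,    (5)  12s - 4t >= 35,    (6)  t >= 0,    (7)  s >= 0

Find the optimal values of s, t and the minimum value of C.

At the optimal vertex, -7s + 2t = -29 and t = 0.
Solving simultaneously gives s = 29/7, t = 0.

s = 29/7, t = 0, minimum C = -58/7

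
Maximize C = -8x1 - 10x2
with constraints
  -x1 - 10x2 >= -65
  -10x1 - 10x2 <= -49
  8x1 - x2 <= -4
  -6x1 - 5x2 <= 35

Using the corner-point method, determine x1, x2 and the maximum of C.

x1 = 1/10, x2 = 24/5, maximum C = -244/5

The optimum lies where -10x1 - 10x2 = -49 and 8x1 - x2 = -4.
Solving simultaneously gives x1 = 1/10, x2 = 24/5.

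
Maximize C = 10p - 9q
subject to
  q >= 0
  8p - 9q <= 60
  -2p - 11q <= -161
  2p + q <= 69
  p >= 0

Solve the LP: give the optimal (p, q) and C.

p = 681/26, q = 216/13, maximum C = 1461/13

Vertices and C = 10p - 9q:
  (2109/106, 584/53) → C = 5289/53
  (681/26, 216/13) → C = 1461/13
  (0, 161/11) → C = -1449/11
  (0, 69) → C = -621

At the optimal vertex, 8p - 9q = 60 and 2p + q = 69.
Solving simultaneously gives p = 681/26, q = 216/13.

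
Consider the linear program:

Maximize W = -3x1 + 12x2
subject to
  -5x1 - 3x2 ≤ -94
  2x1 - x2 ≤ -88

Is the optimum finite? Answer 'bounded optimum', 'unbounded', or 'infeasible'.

From the feasible point (-170/11, 628/11), moving in the direction (1, 2) keeps every constraint satisfied while W increases without bound.

unbounded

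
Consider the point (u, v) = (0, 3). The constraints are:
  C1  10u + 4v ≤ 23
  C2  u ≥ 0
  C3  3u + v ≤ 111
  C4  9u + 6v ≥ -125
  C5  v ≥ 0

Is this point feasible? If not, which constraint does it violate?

feasible

C1: 12 ≤ 23 ✓
C2: 0 ≥ 0 ✓
C3: 3 ≤ 111 ✓
C4: 18 ≥ -125 ✓
C5: 3 ≥ 0 ✓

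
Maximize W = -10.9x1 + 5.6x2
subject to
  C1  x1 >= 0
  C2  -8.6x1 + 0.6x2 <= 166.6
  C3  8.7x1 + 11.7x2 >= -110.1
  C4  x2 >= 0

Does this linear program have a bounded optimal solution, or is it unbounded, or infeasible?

From the feasible point (0, 833/3), moving in the direction (0.6, 8.6) keeps every constraint satisfied while W increases without bound.

unbounded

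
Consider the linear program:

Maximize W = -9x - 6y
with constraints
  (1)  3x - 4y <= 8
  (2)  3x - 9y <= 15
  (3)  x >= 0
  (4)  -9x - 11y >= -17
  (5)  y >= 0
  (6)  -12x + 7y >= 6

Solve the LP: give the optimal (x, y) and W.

x = 0, y = 6/7, maximum W = -36/7

Extreme points and W = -9x - 6y:
  (0, 17/11) → W = -102/11
  (0, 6/7) → W = -36/7
  (53/195, 86/65) → W = -135/13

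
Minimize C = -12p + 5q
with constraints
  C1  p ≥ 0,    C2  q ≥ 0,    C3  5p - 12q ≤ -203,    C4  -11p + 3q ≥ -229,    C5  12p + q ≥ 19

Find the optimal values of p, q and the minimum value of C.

p = 373/13, q = 1126/39, minimum C = -7798/39

Feasible corners and C = -12p + 5q:
  (0, 19) → C = 95
  (373/13, 1126/39) → C = -7798/39
  (25/149, 2531/149) → C = 12355/149
The feasible region is unbounded (it extends along (0, 1), (3, 11)), but C strictly increases along every unbounded feasible direction, so there is no improving ray and the minimum is attained at a vertex.

The optimum lies where 5p - 12q = -203 and -11p + 3q = -229.
Solving simultaneously gives p = 373/13, q = 1126/39.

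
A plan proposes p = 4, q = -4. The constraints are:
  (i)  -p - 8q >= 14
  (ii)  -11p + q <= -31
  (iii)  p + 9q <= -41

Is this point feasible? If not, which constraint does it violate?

Constraint (iii): p + 9q = -32, which is not ≤ -41. All other constraints are satisfied.

not feasible — violates (iii)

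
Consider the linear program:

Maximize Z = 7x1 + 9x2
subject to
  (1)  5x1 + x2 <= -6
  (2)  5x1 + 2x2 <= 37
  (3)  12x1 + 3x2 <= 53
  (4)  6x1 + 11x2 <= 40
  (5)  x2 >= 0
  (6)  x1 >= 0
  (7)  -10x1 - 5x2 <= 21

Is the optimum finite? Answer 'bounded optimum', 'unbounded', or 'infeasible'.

The boundaries 5x1 + x2 = -6 and 6x1 + 11x2 = 40 meet at (-106/49, 236/49), but that point violates x1 ≥ 0. Every candidate vertex is excluded by some other constraint, so the feasible region is empty.

infeasible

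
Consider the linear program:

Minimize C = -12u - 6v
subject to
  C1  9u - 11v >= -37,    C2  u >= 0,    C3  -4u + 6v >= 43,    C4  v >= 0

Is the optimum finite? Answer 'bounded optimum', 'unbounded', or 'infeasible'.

unbounded

From the feasible point (251/10, 239/10), moving in the direction (11, 9) keeps every constraint satisfied while C decreases without bound.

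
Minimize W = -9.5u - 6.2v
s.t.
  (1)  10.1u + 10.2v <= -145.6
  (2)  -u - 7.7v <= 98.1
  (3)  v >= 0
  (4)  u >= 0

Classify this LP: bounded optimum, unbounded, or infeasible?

infeasible

The boundaries 10.1u + 10.2v = -145.6 and v = 0 meet at (-1456/101, 0), but that point violates u ≥ 0. Every candidate vertex is excluded by some other constraint, so the feasible region is empty.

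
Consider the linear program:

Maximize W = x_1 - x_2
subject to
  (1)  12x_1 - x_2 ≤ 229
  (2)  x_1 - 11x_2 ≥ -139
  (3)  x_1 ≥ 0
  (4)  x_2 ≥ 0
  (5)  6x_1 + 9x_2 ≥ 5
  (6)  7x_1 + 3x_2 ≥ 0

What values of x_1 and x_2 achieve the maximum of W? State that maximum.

x_1 = 229/12, x_2 = 0, maximum W = 229/12

Vertices and W = x_1 - x_2:
  (2658/131, 1897/131) → W = 761/131
  (229/12, 0) → W = 229/12
  (0, 139/11) → W = -139/11
  (0, 5/9) → W = -5/9
  (5/6, 0) → W = 5/6

The binding constraints are 12x_1 - x_2 = 229 and x_2 = 0.
Solving simultaneously gives x_1 = 229/12, x_2 = 0.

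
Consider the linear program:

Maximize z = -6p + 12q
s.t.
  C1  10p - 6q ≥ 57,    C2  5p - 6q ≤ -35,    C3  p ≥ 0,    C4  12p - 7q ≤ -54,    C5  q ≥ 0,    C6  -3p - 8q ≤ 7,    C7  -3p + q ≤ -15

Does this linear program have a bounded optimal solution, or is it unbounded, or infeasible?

infeasible

The boundaries 10p - 6q = 57 and 5p - 6q = -35 meet at (92/5, 127/6), but that point violates 12p - 7q ≤ -54. Every candidate vertex is excluded by some other constraint, so the feasible region is empty.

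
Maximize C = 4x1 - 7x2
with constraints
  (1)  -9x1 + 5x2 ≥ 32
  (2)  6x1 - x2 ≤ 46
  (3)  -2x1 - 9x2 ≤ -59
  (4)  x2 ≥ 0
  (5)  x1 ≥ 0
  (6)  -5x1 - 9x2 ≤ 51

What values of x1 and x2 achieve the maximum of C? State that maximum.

Extreme points and C = 4x1 - 7x2:
  (262/21, 202/7) → C = -3194/21
  (1/13, 85/13) → C = -591/13
  (0, 59/9) → C = -413/9
The feasible region is unbounded (it extends along (0, 1), (1, 6)), but C strictly decreases along every unbounded feasible direction, so there is no improving ray and the maximum is attained at a vertex.

x1 = 1/13, x2 = 85/13, maximum C = -591/13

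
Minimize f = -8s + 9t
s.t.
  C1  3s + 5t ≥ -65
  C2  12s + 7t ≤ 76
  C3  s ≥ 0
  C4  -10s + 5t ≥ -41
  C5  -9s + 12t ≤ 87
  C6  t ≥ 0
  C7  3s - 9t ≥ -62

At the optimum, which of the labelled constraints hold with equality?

C4 and C6

Feasible corners and f = -8s + 9t:
  (667/130, 134/65) → f = -1462/65
  (250/129, 324/43) → f = 6748/129
  (0, 0) → f = 0
  (0, 62/9) → f = 62
  (41/10, 0) → f = -164/5

The minimum is at (41/10, 0). Substituting into each constraint, equality holds for C4 and C6; the remaining constraints have slack.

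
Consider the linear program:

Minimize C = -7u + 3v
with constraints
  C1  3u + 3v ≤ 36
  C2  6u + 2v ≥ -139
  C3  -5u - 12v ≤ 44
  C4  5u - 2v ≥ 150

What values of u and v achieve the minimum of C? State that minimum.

u = 188/7, v = -104/7, minimum C = -1628/7

Feasible corners and C = -7u + 3v:
  (188/7, -104/7) → C = -1628/7
  (174/7, -90/7) → C = -1488/7
  (856/35, -97/7) → C = -7447/35

The optimum lies where 3u + 3v = 36 and -5u - 12v = 44.
Solving simultaneously gives u = 188/7, v = -104/7.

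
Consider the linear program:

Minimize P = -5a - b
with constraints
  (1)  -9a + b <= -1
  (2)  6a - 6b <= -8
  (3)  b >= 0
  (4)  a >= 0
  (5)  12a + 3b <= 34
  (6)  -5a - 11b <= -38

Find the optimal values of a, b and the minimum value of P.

a = 2, b = 10/3, minimum P = -40/3

Feasible corners and P = -5a - b:
  (37/39, 98/13) → P = -479/39
  (49/104, 337/104) → P = -291/52
  (2, 10/3) → P = -40/3
  (35/24, 67/24) → P = -121/12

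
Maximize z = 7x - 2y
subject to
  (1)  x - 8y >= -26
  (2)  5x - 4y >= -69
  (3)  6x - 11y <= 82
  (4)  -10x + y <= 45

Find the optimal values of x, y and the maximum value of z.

Feasible corners and z = 7x - 2y:
  (942/37, 238/37) → z = 6118/37
  (-334/79, 215/79) → z = -2768/79
  (-577/104, -545/52) → z = -143/8

The optimum lies where x - 8y = -26 and 6x - 11y = 82.
Solving simultaneously gives x = 942/37, y = 238/37.

x = 942/37, y = 238/37, maximum z = 6118/37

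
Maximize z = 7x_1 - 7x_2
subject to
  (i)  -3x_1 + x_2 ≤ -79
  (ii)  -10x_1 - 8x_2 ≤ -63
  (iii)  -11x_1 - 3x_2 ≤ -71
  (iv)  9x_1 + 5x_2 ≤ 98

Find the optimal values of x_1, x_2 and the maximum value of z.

x_1 = 469/22, x_2 = -413/22, maximum z = 3087/11

Feasible corners and z = 7x_1 - 7x_2:
  (695/34, -601/34) → z = 4536/17
  (493/24, -139/8) → z = 3185/12
  (469/22, -413/22) → z = 3087/11

The binding constraints are -10x_1 - 8x_2 = -63 and 9x_1 + 5x_2 = 98.
Solving simultaneously gives x_1 = 469/22, x_2 = -413/22.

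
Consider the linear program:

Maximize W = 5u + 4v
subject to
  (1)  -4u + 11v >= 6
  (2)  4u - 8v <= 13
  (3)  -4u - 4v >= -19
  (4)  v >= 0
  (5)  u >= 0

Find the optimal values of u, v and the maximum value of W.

At the optimal vertex, -4u + 11v = 6 and -4u - 4v = -19.
Solving simultaneously gives u = 37/12, v = 5/3.

u = 37/12, v = 5/3, maximum W = 265/12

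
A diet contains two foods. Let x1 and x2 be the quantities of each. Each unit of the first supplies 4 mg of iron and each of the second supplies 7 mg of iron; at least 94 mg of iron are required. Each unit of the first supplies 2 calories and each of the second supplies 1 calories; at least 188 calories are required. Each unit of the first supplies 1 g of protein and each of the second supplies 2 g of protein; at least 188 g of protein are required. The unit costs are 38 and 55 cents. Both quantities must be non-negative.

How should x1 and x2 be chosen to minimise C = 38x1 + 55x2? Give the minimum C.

Extreme points and C = 38x1 + 55x2:
  (0, 188) → C = 10340
  (188, 0) → C = 7144
  (188/3, 188/3) → C = 5828
The feasible region is unbounded (it extends along (0, 1), (1, 0)), but C strictly increases along every unbounded feasible direction, so there is no improving ray and the minimum is attained at a vertex.

At the optimal vertex, 2x1 + x2 = 188 and x1 + 2x2 = 188.
Solving simultaneously gives x1 = 188/3, x2 = 188/3.

x1 = 188/3, x2 = 188/3, minimum C = 5828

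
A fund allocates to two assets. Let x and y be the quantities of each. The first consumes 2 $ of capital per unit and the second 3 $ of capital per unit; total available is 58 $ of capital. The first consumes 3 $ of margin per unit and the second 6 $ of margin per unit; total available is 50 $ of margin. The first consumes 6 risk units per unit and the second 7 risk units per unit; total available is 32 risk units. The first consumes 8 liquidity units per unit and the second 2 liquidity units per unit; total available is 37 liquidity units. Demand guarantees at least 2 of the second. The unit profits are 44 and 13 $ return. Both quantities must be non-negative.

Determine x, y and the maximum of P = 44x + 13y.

Vertices and P = 44x + 13y:
  (0, 32/7) → P = 416/7
  (0, 2) → P = 26
  (3, 2) → P = 158

At the optimal vertex, 6x + 7y = 32 and y = 2.
Solving simultaneously gives x = 3, y = 2.

x = 3, y = 2, maximum P = 158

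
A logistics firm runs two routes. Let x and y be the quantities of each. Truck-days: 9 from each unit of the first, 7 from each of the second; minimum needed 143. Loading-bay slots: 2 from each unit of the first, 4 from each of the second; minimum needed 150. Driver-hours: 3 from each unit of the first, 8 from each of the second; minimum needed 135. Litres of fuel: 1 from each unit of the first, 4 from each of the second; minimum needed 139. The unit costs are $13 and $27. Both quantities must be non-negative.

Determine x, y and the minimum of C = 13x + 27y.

x = 11, y = 32, minimum C = 1007

Vertices and C = 13x + 27y:
  (0, 75/2) → C = 2025/2
  (139, 0) → C = 1807
  (11, 32) → C = 1007
The feasible region is unbounded (it extends along (0, 1), (1, 0)), but C strictly increases along every unbounded feasible direction, so there is no improving ray and the minimum is attained at a vertex.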